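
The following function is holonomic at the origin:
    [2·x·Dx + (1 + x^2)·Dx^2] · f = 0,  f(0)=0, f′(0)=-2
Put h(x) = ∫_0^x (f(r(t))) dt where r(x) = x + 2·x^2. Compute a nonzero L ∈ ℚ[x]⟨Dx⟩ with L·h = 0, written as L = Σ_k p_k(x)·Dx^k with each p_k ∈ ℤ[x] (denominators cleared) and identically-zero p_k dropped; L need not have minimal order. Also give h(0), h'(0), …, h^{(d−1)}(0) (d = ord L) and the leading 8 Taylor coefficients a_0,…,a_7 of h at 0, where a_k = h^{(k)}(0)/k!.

L = (-4 + 2·x + 16·x^2 + 48·x^3 + 48·x^4)·Dx^2 + (1 + 4·x + x^2 + 8·x^3 + 20·x^4 + 16·x^5)·Dx^3  (order 3).
h: a_k = 0, 0, -1, -4/3, 1/6, 4/5, 19/15, 4/21, …
ICs: h(0) = 0, h′(0) = 0, h′′(0) = -2.

f: a_k = 0, -2, 0, 2/3, 0, -2/5, 0, 2/7, …
Change of var in L_f (x↦r) gives L₀.
h=∫h₀ ⇒ L = L₀·Dx.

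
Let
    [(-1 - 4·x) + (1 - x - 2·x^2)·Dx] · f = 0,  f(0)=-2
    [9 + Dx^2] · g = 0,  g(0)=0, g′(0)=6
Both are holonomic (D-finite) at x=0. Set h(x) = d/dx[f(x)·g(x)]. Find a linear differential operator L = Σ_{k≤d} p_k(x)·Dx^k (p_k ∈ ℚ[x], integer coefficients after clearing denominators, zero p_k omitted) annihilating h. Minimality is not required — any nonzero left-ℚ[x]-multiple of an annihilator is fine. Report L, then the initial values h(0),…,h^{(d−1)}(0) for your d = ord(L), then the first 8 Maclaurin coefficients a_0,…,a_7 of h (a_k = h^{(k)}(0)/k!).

L = (-33 - 162·x - 243·x^2 + 324·x^3 + 324·x^4) + (-6 - 6·x + 108·x^2 + 144·x^3)·Dx + (5 - 14·x - 19·x^2 + 36·x^3 + 36·x^4)·Dx^2  (order 2).
h: a_k = -12, -24, -54, -168, -861/2, -5103/5, -47679/20, -190614/35, …
ICs: h(0) = -12, h′(0) = -24.

f: a_k = -2, -2, -6, -10, -22, -42, -86, -170, …
g: a_k = 0, 6, 0, -9, 0, 81/20, 0, -243/280, …
h₀=f·g: eliminate ⇒ L₀, order ≤ 1·2.
h₀' ⇒ L via d/dx closure of L₀.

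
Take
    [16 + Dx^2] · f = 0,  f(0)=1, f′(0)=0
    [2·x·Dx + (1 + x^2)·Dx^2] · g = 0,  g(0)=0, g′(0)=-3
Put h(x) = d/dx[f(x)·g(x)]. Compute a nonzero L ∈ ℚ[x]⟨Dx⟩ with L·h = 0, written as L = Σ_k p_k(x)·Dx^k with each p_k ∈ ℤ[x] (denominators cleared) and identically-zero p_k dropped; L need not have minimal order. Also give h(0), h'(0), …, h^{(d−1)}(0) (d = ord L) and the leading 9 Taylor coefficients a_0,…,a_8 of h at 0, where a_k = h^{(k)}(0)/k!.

f: a_k = 1, 0, -8, 0, 32/3, 0, -256/45, 0, 512/315, …
g: a_k = 0, -3, 0, 1, 0, -3/5, 0, 3/7, 0, …
h₀=f·g: eliminate ⇒ L₀, order ≤ 2·2.
Differentiate: ansatz ord ≤ ord L₀ ⇒ L.
L = (32960 + 157056·x^2 + 319424·x^4 + 359424·x^6 + 242688·x^8 + 94208·x^10 + 16384·x^12) + (6752·x + 28736·x^3 + 49120·x^5 + 43520·x^7 + 20480·x^9 + 4096·x^11)·Dx + (3420 + 17320·x^2 + 37356·x^4 + 44272·x^6 + 30848·x^8 + 12032·x^10 + 2048·x^12)·Dx^2 + (422·x + 1796·x^3 + 3070·x^5 + 2720·x^7 + 1280·x^9 + 256·x^11)·Dx^3 + (85 + 469·x^2 + 1087·x^4 + 1363·x^6 + 980·x^8 + 384·x^10 + 64·x^12)·Dx^4  (order 4).
h: a_k = -3, 0, 75, 0, -203, 0, 3461/15, 0, -6529/35, …
ICs: h(0) = -3, h′(0) = 0, h′′(0) = 150, h′′′(0) = 0.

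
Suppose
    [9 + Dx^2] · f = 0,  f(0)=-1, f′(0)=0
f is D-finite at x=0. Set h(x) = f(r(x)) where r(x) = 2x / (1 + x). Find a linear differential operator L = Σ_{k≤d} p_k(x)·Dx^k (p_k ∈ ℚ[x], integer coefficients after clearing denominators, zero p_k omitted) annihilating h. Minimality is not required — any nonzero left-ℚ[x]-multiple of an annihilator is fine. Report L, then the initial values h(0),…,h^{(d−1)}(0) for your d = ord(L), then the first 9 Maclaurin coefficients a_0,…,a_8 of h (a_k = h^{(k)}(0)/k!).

f: a_k = -1, 0, 9/2, 0, -27/8, 0, 81/80, 0, -729/4480, …
h₀=f(r): pull back L_f along r ⇒ L₀.
L = 36 + (2 + 6·x + 6·x^2 + 2·x^3)·Dx + (1 + 4·x + 6·x^2 + 4·x^3 + x^4)·Dx^2  (order 2).
h: a_k = -1, 0, 18, -36, 0, 144, -1926/5, 2916/5, -3114/7, …
ICs: h(0) = -1, h′(0) = 0.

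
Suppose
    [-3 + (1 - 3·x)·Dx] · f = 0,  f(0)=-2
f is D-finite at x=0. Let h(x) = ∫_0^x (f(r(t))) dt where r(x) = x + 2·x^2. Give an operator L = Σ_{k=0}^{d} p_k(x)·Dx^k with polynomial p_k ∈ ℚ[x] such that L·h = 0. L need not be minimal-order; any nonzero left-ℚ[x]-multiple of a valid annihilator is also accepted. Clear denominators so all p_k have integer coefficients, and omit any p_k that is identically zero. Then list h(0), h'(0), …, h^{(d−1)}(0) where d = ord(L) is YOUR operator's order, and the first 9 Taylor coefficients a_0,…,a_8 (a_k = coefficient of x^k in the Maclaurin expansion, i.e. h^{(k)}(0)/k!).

L = (3 + 12·x)·Dx + (-1 + 3·x + 6·x^2)·Dx^2  (order 2).
h: a_k = 0, -2, -3, -10, -63/2, -558/5, -405, -10638/7, -23247/4, …
ICs: h(0) = 0, h′(0) = -2.

f: a_k = -2, -6, -18, -54, -162, -486, -1458, -4374, -13122, …
f∘r: x↦r, Dx↦Dx/r' in L_f ⇒ L₀.
h=∫₀ˣh₀: take L = L₀·Dx.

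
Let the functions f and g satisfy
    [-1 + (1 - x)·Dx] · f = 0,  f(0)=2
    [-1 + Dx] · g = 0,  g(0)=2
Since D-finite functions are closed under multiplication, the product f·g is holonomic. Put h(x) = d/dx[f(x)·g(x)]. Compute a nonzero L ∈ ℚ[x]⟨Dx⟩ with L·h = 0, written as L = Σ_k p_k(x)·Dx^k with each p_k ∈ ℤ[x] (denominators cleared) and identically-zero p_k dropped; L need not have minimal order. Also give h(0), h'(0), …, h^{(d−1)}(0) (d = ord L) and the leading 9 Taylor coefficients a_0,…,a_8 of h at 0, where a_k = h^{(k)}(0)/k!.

L = (5 - 4·x + x^2) + (-2 + 3·x - x^2)·Dx  (order 1).
h: a_k = 8, 20, 32, 130/3, 163/3, 1957/30, 685/9, 109601/1260, 98641/1008, …
ICs: h(0) = 8.

f: a_k = 2, 2, 2, 2, 2, 2, 2, 2, 2, …
g: a_k = 2, 2, 1, 1/3, 1/12, 1/60, 1/360, 1/2520, 1/20160, …
h₀=f·g: eliminate ⇒ L₀, order ≤ 1·1.
Differentiate: ansatz ord ≤ ord L₀ ⇒ L.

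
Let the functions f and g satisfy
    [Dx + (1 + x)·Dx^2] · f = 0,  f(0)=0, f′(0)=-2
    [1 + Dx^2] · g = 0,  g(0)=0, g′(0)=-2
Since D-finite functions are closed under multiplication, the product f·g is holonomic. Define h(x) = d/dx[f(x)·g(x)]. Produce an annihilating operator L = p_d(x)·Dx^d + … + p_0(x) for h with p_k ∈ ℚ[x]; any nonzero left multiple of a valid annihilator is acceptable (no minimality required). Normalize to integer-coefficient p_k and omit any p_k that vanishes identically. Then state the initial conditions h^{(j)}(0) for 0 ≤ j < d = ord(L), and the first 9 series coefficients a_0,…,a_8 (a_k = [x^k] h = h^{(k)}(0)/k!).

f: a_k = 0, -2, 1, -2/3, 1/2, -2/5, 1/3, -2/7, 1/4, …
g: a_k = 0, -2, 0, 1/3, 0, -1/60, 0, 1/2520, 0, …
Product ⇒ symmetric product L₀, ord ≤ 4.
Differentiate: ansatz ord ≤ ord L₀ ⇒ L.
L = (-25 - 44·x - 42·x^2 + 12·x^3 + 43·x^4 + 24·x^5 + 4·x^6) + (-24 - 32·x + 20·x^2 + 60·x^3 + 40·x^4 + 8·x^5)·Dx + (-28 - 44·x - 14·x^2 + 72·x^3 + 98·x^4 + 48·x^5 + 8·x^6)·Dx^2 + (-24 - 32·x + 20·x^2 + 60·x^3 + 40·x^4 + 8·x^5)·Dx^3 + (-3 + 28·x^2 + 60·x^3 + 55·x^4 + 24·x^5 + 4·x^6)·Dx^4  (order 4).
h: a_k = 0, 8, -6, 8/3, -10/3, 11/3, -217/60, 226/63, -25/7, …
ICs: h(0) = 0, h′(0) = 8, h′′(0) = -12, h′′′(0) = 16.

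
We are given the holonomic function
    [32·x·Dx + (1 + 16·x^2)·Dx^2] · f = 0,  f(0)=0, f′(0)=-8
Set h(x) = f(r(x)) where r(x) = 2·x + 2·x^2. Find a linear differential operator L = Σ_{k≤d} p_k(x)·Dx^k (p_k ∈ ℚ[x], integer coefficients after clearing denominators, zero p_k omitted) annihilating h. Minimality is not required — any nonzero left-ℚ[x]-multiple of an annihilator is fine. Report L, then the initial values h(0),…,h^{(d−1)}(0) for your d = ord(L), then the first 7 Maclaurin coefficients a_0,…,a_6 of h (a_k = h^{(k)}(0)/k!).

f: a_k = 0, -8, 0, 128/3, 0, -2048/5, 0, …
Change of var in L_f (x↦r) gives L₀.
L = (-2 + 128·x + 512·x^2 + 768·x^3 + 384·x^4)·Dx + (1 + 2·x + 64·x^2 + 256·x^3 + 320·x^4 + 128·x^5)·Dx^2  (order 2).
h: a_k = 0, -16, -16, 1024/3, 1024, -60416/5, -195584/3, …
ICs: h(0) = 0, h′(0) = -16.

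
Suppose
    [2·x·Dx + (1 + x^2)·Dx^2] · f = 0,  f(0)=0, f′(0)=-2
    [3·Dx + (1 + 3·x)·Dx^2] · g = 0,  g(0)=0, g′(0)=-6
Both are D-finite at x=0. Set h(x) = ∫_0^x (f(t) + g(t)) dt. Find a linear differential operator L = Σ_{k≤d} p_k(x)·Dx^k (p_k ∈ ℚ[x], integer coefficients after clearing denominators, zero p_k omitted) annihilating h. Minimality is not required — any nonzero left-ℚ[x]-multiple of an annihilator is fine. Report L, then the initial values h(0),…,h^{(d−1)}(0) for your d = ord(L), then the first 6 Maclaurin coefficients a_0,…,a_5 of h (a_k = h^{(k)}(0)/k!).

f: a_k = 0, -2, 0, 2/3, 0, -2/5, …
g: a_k = 0, -6, 9, -18, 81/2, -486/5, …
f+g: L₀ = lclm(L_f,L_g), ord ≤ 2+2.
h=∫h₀ ⇒ L = L₀·Dx.
L = (-6 - 54·x + 18·x^2 + 18·x^3)·Dx^2 + (-20 - 12·x - 48·x^2 + 36·x^3 + 36·x^4)·Dx^3 + (-3 - 7·x + 6·x^2 + 2·x^3 + 9·x^4 + 9·x^5)·Dx^4  (order 4).
h: a_k = 0, 0, -4, 3, -13/3, 81/10, …
ICs: h(0) = 0, h′(0) = 0, h′′(0) = -8, h′′′(0) = 18.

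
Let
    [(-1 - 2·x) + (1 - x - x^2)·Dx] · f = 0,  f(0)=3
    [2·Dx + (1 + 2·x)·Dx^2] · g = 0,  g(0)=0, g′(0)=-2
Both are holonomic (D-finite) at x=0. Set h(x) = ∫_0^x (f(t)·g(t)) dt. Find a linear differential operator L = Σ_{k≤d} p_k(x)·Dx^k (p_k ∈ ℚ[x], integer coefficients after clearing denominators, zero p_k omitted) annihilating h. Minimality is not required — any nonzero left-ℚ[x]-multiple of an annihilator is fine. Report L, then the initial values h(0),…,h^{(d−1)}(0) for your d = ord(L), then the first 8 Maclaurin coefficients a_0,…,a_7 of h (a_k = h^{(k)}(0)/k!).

f: a_k = 3, 3, 6, 9, 15, 24, 39, 63, …
g: a_k = 0, -2, 2, -8/3, 4, -32/5, 32/3, -128/7, …
h₀=f·g: eliminate ⇒ L₀, order ≤ 1·2.
h=∫₀ˣh₀: take L = L₀·Dx.
L = (4 + 8·x)·Dx + (10·x + 10·x^2)·Dx^2 + (-1 - x + 3·x^2 + 2·x^3)·Dx^3  (order 3).
h: a_k = 0, 0, -3, 0, -7/2, -2/5, -88/15, -26/35, …
ICs: h(0) = 0, h′(0) = 0, h′′(0) = -6.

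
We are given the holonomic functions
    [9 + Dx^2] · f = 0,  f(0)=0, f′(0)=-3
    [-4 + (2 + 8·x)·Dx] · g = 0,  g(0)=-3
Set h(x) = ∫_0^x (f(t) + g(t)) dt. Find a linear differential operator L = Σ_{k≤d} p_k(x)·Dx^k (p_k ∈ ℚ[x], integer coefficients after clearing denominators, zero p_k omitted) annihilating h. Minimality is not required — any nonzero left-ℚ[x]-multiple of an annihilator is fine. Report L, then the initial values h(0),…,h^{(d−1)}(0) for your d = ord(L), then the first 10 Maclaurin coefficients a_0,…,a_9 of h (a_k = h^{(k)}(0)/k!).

L = (-378 - 1296·x - 2592·x^2)·Dx + (45 + 828·x + 3888·x^2 + 5184·x^3)·Dx^2 + (-42 - 144·x - 288·x^2)·Dx^3 + (5 + 92·x + 432·x^2 + 576·x^3)·Dx^4  (order 4).
h: a_k = 0, -3, -9/2, 2, -15/8, 6, -1147/80, 36, -443277/4480, 286, …
ICs: h(0) = 0, h′(0) = -3, h′′(0) = -9, h′′′(0) = 12.

f: a_k = 0, -3, 0, 9/2, 0, -81/40, 0, 243/560, 0, -243/4480, …
g: a_k = -3, -6, 6, -12, 30, -84, 252, -792, 2574, -8580, …
f+g: L₀ = lclm(L_f,L_g), ord ≤ 2+1.
∫: right-multiply L₀ by Dx.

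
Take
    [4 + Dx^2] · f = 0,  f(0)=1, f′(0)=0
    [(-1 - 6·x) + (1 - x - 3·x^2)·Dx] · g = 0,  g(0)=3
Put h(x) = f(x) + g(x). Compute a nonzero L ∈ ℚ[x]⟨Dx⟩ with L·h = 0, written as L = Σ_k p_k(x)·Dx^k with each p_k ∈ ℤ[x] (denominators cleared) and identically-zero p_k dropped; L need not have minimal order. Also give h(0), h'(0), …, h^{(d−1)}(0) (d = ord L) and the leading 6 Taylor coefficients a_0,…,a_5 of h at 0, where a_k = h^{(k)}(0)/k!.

L = (-92 - 608·x - 512·x^2 - 1104·x^3 - 360·x^4 - 432·x^5) + (24 - 4·x - 24·x^2 - 80·x^3 - 180·x^4 - 216·x^5 - 216·x^6)·Dx + (-23 - 152·x - 128·x^2 - 276·x^3 - 90·x^4 - 108·x^5)·Dx^2 + (6 - x - 6·x^2 - 20·x^3 - 45·x^4 - 54·x^5 - 54·x^6)·Dx^3  (order 3).
h: a_k = 4, 3, 10, 21, 173/3, 120, …
ICs: h(0) = 4, h′(0) = 3, h′′(0) = 20.

f: a_k = 1, 0, -2, 0, 2/3, 0, …
g: a_k = 3, 3, 12, 21, 57, 120, …
L₀ := lclm(L_f,L_g); ord L₀ ≤ 2+1.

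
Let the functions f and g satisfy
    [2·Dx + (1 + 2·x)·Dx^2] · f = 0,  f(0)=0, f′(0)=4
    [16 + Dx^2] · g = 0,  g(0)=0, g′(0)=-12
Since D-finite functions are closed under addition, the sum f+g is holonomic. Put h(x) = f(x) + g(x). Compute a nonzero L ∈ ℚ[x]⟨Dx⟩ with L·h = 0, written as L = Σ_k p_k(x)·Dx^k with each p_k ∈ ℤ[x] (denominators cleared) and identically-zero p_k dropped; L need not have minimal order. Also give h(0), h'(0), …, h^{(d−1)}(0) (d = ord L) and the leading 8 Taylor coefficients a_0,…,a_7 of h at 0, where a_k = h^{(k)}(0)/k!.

f: a_k = 0, 4, -4, 16/3, -8, 64/5, -64/3, 256/7, …
g: a_k = 0, -12, 0, 32, 0, -128/5, 0, 1024/105, …
L₀ := lclm(L_f,L_g); ord L₀ ≤ 2+2.
L = (160 + 256·x + 256·x^2)·Dx + (48 + 224·x + 384·x^2 + 256·x^3)·Dx^2 + (10 + 16·x + 16·x^2)·Dx^3 + (3 + 14·x + 24·x^2 + 16·x^3)·Dx^4  (order 4).
h: a_k = 0, -8, -4, 112/3, -8, -64/5, -64/3, 4864/105, …
ICs: h(0) = 0, h′(0) = -8, h′′(0) = -8, h′′′(0) = 224.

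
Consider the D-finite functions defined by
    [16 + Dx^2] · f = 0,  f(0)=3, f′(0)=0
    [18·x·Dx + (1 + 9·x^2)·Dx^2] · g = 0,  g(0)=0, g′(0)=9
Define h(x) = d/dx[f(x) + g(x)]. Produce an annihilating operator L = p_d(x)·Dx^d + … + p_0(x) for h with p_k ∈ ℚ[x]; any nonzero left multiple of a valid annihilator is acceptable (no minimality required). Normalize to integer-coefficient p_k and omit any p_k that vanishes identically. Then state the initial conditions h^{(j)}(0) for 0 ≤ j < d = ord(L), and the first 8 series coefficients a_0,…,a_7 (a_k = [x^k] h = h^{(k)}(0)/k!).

L = (-13248·x + 181440·x^3 + 186624·x^5) + (-16 + 6048·x^2 + 66096·x^4 + 93312·x^6)·Dx + (-828·x + 11340·x^3 + 11664·x^5)·Dx^2 + (-1 + 378·x^2 + 4131·x^4 + 5832·x^6)·Dx^3  (order 3).
h: a_k = 9, -48, -81, 128, 729, -512/5, -6561, 4096/105, …
ICs: h(0) = 9, h′(0) = -48, h′′(0) = -162.

f: a_k = 3, 0, -24, 0, 32, 0, -256/15, 0, …
g: a_k = 0, 9, 0, -27, 0, 729/5, 0, -6561/7, …
Weyl lclm of L_f,L_g ⇒ L₀ (ord ≤ 4).
h₀' ⇒ L via d/dx closure of L₀.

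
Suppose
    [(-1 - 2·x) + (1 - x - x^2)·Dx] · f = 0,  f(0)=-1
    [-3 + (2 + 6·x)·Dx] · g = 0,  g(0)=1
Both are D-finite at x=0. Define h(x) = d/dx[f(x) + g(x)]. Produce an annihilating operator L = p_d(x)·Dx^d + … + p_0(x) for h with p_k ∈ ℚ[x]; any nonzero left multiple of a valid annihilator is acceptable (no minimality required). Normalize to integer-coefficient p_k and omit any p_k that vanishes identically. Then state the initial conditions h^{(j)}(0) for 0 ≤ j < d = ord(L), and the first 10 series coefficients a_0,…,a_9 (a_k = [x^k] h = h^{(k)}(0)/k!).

f: a_k = -1, -1, -2, -3, -5, -8, -13, -21, -34, -55, …
g: a_k = 1, 3/2, -9/8, 27/16, -405/128, 1701/256, -15309/1024, 72171/2048, -2814669/32768, 14073345/65536, …
Sum ⇒ L₀ = lclm(L_f,L_g) in ℚ(x)⟨Dx⟩.
h₀' ⇒ L via d/dx closure of L₀.
L = (-216 - 666·x - 972·x^2 - 468·x^3 - 270·x^4) + (-45 - 624·x - 2079·x^2 - 2688·x^3 - 1737·x^4 - 810·x^5)·Dx + (22 + 122·x + 146·x^2 - 162·x^3 - 426·x^4 - 474·x^5 - 180·x^6)·Dx^2  (order 2).
h: a_k = 1/2, -25/4, -63/16, -1045/32, -1735/256, -85863/512, 204141/2048, -3928781/4096, 94219785/65536, -834394675/131072, …
ICs: h(0) = 1/2, h′(0) = -25/4.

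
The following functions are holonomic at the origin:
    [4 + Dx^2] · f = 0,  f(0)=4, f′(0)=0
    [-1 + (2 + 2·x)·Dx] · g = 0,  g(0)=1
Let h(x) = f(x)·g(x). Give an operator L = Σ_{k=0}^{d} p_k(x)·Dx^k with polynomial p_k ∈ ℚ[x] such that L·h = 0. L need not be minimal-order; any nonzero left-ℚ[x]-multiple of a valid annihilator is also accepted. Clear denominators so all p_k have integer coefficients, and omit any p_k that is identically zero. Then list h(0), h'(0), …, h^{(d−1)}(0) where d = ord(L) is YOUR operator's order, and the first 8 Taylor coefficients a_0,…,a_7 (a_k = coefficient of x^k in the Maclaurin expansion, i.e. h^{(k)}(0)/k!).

L = (19 + 32·x + 16·x^2) + (-4 - 4·x)·Dx + (4 + 8·x + 4·x^2)·Dx^2  (order 2).
h: a_k = 4, 2, -17/2, -15/4, 337/96, 181/192, -5281/11520, -3811/23040, …
ICs: h(0) = 4, h′(0) = 2.

f: a_k = 4, 0, -8, 0, 8/3, 0, -16/45, 0, …
g: a_k = 1, 1/2, -1/8, 1/16, -5/128, 7/256, -21/1024, 33/2048, …
Product ⇒ symmetric product L₀, ord ≤ 2.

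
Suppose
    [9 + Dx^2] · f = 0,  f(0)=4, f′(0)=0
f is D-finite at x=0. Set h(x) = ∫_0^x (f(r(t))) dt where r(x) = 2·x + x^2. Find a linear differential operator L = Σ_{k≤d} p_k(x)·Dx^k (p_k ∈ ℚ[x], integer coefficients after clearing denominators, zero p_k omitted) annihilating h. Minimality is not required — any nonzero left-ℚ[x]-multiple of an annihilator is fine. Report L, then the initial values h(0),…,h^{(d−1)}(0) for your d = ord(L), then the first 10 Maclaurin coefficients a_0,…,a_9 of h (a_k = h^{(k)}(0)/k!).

f: a_k = 4, 0, -18, 0, 27/2, 0, -81/20, 0, 729/1120, 0, …
L₀ from L_f via x↦r, Dx↦r'^{-1}Dx.
Integrate: L := L₀·Dx.
L = (36 + 108·x + 108·x^2 + 36·x^3)·Dx - Dx^2 + (1 + x)·Dx^3  (order 3).
h: a_k = 0, 4, 0, -24, -18, 198/5, 72, 324/35, -837/10, -6159/70, …
ICs: h(0) = 0, h′(0) = 4, h′′(0) = 0.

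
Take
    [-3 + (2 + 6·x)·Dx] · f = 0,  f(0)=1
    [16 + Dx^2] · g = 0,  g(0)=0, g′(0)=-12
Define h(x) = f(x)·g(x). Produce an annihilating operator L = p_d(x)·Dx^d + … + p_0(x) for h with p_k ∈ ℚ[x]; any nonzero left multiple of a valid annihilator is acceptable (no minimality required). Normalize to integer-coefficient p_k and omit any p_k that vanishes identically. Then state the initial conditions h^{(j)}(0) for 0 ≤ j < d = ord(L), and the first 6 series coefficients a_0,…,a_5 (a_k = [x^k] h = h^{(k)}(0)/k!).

L = (91 + 384·x + 576·x^2) + (-12 - 36·x)·Dx + (4 + 24·x + 36·x^2)·Dx^2  (order 2).
h: a_k = 0, -12, -18, 91/2, 111/4, -3781/160, …
ICs: h(0) = 0, h′(0) = -12.

f: a_k = 1, 3/2, -9/8, 27/16, -405/128, 1701/256, …
g: a_k = 0, -12, 0, 32, 0, -128/5, …
h₀=f·g: eliminate ⇒ L₀, order ≤ 1·2.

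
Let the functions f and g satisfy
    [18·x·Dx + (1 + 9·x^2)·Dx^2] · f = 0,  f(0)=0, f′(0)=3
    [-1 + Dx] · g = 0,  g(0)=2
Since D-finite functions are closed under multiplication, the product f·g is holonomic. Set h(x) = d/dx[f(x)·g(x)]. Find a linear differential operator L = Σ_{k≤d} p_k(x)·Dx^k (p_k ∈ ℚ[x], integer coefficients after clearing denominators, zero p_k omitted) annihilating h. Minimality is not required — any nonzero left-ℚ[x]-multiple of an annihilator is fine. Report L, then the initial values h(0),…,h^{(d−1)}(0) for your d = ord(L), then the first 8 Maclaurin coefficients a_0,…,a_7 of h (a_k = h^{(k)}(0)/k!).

L = (-17 - 36·x + 504·x^2 - 324·x^3 + 81·x^4) + (16 + 54·x - 522·x^2 + 486·x^3 - 162·x^4)·Dx + (1 - 18·x + 18·x^2 - 162·x^3 + 81·x^4)·Dx^2  (order 2).
h: a_k = 6, 12, -45, -68, 1769/4, 1131/2, -484679/120, -511397/105, …
ICs: h(0) = 6, h′(0) = 12.

f: a_k = 0, 3, 0, -9, 0, 243/5, 0, -2187/7, …
g: a_k = 2, 2, 1, 1/3, 1/12, 1/60, 1/360, 1/2520, …
L₀ := L_f ⊗_s L_g (sym. prod.), ord ≤ 2.
Derive L from L₀ (diff closure).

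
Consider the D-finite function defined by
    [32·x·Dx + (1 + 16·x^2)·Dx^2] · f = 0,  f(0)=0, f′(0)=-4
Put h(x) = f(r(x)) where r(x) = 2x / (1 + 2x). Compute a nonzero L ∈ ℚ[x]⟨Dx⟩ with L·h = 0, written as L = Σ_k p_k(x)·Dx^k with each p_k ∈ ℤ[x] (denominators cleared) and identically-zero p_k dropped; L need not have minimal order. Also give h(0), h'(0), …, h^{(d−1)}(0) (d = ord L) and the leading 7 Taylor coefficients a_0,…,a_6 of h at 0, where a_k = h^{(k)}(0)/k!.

L = (4 + 136·x)·Dx + (1 + 4·x + 68·x^2)·Dx^2  (order 2).
h: a_k = 0, -8, 16, 416/3, -960, -12928/5, 156416/3, …
ICs: h(0) = 0, h′(0) = -8.

f: a_k = 0, -4, 0, 64/3, 0, -1024/5, 0, …
f∘r: x↦r, Dx↦Dx/r' in L_f ⇒ L₀.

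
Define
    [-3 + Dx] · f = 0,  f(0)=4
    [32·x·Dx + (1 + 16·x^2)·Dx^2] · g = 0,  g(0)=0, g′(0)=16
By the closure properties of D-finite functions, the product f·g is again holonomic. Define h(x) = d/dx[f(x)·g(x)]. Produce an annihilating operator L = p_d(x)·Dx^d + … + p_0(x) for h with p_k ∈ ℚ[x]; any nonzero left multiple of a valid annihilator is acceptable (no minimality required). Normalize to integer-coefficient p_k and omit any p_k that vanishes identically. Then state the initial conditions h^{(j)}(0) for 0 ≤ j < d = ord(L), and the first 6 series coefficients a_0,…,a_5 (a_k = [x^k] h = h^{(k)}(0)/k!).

L = (-69 - 576·x + 5472·x^2 - 9216·x^3 + 6912·x^4) + (14 + 288·x - 2112·x^2 + 4608·x^3 - 4608·x^4)·Dx + (3 - 32·x + 96·x^2 - 512·x^3 + 768·x^4)·Dx^2  (order 2).
h: a_k = 64, 384, -160, -2944, 9784, 50544, …
ICs: h(0) = 64, h′(0) = 384.

f: a_k = 4, 12, 18, 18, 27/2, 81/10, …
g: a_k = 0, 16, 0, -256/3, 0, 4096/5, …
L₀ := L_f ⊗_s L_g (sym. prod.), ord ≤ 2.
Derive L from L₀ (diff closure).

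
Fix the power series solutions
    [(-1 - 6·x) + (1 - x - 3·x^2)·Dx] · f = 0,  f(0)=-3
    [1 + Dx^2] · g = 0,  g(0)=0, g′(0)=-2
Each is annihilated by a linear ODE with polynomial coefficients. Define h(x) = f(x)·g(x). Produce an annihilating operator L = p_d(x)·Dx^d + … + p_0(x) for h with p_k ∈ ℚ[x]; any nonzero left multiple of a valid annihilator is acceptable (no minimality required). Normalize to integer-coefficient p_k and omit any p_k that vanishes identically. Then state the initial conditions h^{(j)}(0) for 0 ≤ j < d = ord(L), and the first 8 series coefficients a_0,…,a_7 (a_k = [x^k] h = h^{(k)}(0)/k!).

f: a_k = -3, -3, -12, -21, -57, -120, -291, -651, …
g: a_k = 0, -2, 0, 1/3, 0, -1/60, 0, 1/2520, …
Sym-product of L_f,L_g gives L₀ (≤ ord 2).
L = (5 + x + 3·x^2) + (2 + 12·x)·Dx + (-1 + x + 3·x^2)·Dx^2  (order 2).
h: a_k = 0, 6, 6, 23, 41, 2201/20, 4661/20, 473087/840, …
ICs: h(0) = 0, h′(0) = 6.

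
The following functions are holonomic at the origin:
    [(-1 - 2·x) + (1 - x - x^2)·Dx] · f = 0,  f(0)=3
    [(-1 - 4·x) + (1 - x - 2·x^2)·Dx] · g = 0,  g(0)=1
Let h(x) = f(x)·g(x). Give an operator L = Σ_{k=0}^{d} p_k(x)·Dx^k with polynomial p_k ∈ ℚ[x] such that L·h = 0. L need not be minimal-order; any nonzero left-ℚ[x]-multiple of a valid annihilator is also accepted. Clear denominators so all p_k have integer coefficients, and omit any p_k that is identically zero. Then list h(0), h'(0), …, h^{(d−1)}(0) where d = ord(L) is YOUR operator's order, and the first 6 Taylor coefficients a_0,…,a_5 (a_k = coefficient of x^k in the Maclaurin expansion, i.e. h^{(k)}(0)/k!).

f: a_k = 3, 3, 6, 9, 15, 24, …
g: a_k = 1, 1, 3, 5, 11, 21, …
h₀=f·g: eliminate ⇒ L₀, order ≤ 1·1.
L = (-2 - 4·x + 9·x^2 + 8·x^3) + (1 - 2·x - 2·x^2 + 3·x^3 + 2·x^4)·Dx  (order 1).
h: a_k = 3, 6, 18, 39, 90, 192, …
ICs: h(0) = 3.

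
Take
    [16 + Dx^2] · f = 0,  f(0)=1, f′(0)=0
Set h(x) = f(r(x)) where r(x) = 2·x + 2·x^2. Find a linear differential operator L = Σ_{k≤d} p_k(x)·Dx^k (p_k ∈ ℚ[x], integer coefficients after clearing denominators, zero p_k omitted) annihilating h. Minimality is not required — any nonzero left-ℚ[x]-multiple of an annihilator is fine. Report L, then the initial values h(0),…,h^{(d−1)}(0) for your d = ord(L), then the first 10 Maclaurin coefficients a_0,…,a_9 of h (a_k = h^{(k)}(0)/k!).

f: a_k = 1, 0, -8, 0, 32/3, 0, -256/45, 0, 512/315, 0, …
L₀ from L_f via x↦r, Dx↦r'^{-1}Dx.
L = (64 + 384·x + 768·x^2 + 512·x^3) - 2·Dx + (1 + 2·x)·Dx^2  (order 2).
h: a_k = 1, 0, -32, -64, 416/3, 2048/3, 29696/45, -22528/15, -1535488/315, -1245184/315, …
ICs: h(0) = 1, h′(0) = 0.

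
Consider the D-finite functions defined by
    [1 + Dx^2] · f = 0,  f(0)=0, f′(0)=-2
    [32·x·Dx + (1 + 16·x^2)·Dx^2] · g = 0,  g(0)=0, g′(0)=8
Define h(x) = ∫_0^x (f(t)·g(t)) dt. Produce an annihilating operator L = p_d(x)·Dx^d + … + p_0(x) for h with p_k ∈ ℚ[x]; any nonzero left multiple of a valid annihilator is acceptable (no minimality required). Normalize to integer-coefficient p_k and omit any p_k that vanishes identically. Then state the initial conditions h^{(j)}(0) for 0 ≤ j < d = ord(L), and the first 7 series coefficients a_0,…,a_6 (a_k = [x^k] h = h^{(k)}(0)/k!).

f: a_k = 0, -2, 0, 1/3, 0, -1/60, 0, …
g: a_k = 0, 8, 0, -128/3, 0, 2048/5, 0, …
Product ⇒ symmetric product L₀, ord ≤ 4.
∫: right-multiply L₀ by Dx.
L = (1105 + 51776·x^2 + 22016·x^4 + 16384·x^6 + 65536·x^8)·Dx + (2112·x + 35840·x^3 + 49152·x^5 + 262144·x^7)·Dx^2 + (1122 + 52352·x^2 + 27648·x^4 + 32768·x^6 + 131072·x^8)·Dx^3 + (2112·x + 35840·x^3 + 49152·x^5 + 262144·x^7)·Dx^4 + (17 + 576·x^2 + 5632·x^4 + 16384·x^6 + 65536·x^8)·Dx^5  (order 5).
h: a_k = 0, 0, 0, -16/3, 0, 88/5, 0, …
ICs: h(0) = 0, h′(0) = 0, h′′(0) = 0, h′′′(0) = -32, h′′′′(0) = 0.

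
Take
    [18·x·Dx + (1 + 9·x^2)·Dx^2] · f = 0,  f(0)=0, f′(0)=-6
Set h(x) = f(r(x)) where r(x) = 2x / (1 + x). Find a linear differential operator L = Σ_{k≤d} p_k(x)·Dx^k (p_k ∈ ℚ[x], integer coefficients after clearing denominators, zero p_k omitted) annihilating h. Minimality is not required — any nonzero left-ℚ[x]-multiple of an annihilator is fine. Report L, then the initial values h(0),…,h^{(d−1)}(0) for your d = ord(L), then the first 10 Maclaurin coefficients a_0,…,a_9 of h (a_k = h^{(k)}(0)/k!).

f: a_k = 0, -6, 0, 18, 0, -486/5, 0, 4374/7, 0, -4374, …
f∘r: x↦r, Dx↦Dx/r' in L_f ⇒ L₀.
L = (2 + 74·x)·Dx + (1 + 2·x + 37·x^2)·Dx^2  (order 2).
h: a_k = 0, -12, 12, 132, -420, -11292/5, 14124, 248316/7, -454020, -213708, …
ICs: h(0) = 0, h′(0) = -12.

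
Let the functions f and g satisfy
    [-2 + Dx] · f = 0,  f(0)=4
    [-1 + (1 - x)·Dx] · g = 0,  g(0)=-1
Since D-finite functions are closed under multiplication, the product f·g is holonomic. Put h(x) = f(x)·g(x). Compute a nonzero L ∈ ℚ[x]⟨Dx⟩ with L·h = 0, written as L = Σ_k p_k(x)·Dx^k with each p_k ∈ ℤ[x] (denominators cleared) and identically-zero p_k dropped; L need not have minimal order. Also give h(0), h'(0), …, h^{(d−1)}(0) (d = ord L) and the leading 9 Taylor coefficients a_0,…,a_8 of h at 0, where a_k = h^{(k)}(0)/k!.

L = (3 - 2·x) + (-1 + x)·Dx  (order 1).
h: a_k = -4, -12, -20, -76/3, -28, -436/15, -1324/45, -620/21, -9308/315, …
ICs: h(0) = -4.

f: a_k = 4, 8, 8, 16/3, 8/3, 16/15, 16/45, 32/315, 8/315, …
g: a_k = -1, -1, -1, -1, -1, -1, -1, -1, -1, …
L₀ := L_f ⊗_s L_g (sym. prod.), ord ≤ 1.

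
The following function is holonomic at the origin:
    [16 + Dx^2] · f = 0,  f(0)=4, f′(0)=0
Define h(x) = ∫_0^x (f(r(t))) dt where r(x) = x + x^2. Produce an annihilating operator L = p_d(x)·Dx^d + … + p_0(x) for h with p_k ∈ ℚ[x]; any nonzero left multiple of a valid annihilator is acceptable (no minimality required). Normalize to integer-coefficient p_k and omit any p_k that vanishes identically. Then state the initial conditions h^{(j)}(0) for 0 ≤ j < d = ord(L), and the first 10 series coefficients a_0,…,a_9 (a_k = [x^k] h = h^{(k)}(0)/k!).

f: a_k = 4, 0, -32, 0, 128/3, 0, -1024/45, 0, 2048/315, 0, …
L₀ from L_f via x↦r, Dx↦r'^{-1}Dx.
Integrate: L := L₀·Dx.
L = (16 + 96·x + 192·x^2 + 128·x^3)·Dx - 2·Dx^2 + (1 + 2·x)·Dx^3  (order 3).
h: a_k = 0, 4, 0, -32/3, -16, 32/15, 256/9, 10496/315, 64/15, -92032/2835, …
ICs: h(0) = 0, h′(0) = 4, h′′(0) = 0.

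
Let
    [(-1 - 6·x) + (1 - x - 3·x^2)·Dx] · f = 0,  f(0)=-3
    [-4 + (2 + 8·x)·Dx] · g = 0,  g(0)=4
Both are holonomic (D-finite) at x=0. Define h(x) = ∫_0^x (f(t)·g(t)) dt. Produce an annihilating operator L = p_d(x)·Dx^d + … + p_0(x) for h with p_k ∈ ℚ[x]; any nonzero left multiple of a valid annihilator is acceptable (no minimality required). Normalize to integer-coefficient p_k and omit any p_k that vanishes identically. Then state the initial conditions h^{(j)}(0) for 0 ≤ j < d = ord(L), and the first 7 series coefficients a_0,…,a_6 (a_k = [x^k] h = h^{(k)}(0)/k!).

f: a_k = -3, -3, -12, -21, -57, -120, -291, …
g: a_k = 4, 8, -8, 16, -40, 112, -336, …
L₀ := L_f ⊗_s L_g (sym. prod.), ord ≤ 1.
∫: right-multiply L₀ by Dx.
L = (3 + 8·x + 18·x^2)·Dx + (-1 - 3·x + 7·x^2 + 12·x^3)·Dx^2  (order 2).
h: a_k = 0, -12, -18, -16, -51, -228/5, -196, …
ICs: h(0) = 0, h′(0) = -12.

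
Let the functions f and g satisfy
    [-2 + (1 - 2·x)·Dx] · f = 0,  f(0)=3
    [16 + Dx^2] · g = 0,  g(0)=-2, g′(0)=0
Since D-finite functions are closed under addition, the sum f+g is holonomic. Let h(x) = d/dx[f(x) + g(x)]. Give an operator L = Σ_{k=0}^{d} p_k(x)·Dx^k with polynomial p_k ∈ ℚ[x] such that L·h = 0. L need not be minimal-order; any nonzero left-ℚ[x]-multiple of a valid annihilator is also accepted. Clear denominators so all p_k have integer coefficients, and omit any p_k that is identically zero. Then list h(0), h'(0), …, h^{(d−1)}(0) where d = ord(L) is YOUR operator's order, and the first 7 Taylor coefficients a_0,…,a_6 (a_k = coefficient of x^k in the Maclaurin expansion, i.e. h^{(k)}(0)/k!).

f: a_k = 3, 6, 12, 24, 48, 96, 192, …
g: a_k = -2, 0, 16, 0, -64/3, 0, 512/45, …
f+g: L₀ = lclm(L_f,L_g), ord ≤ 1+2.
Derive L from L₀ (diff closure).
L = (512 - 512·x + 512·x^2) + (-80 + 288·x - 384·x^2 + 256·x^3)·Dx + (32 - 32·x + 32·x^2)·Dx^2 + (-5 + 18·x - 24·x^2 + 16·x^3)·Dx^3  (order 3).
h: a_k = 6, 56, 72, 320/3, 480, 18304/15, 2688, …
ICs: h(0) = 6, h′(0) = 56, h′′(0) = 144.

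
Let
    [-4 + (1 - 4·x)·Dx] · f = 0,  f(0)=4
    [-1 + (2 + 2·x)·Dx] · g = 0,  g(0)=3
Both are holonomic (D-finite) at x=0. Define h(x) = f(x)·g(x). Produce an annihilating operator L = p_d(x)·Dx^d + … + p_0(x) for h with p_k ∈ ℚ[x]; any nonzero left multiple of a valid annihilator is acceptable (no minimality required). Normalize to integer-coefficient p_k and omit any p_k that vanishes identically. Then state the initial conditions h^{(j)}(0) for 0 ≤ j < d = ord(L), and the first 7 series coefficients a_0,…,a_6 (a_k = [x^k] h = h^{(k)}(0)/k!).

L = (9 + 4·x) + (-2 + 6·x + 8·x^2)·Dx  (order 1).
h: a_k = 12, 54, 429/2, 3435/4, 109905/32, 879261/64, 14068113/256, …
ICs: h(0) = 12.

f: a_k = 4, 16, 64, 256, 1024, 4096, 16384, …
g: a_k = 3, 3/2, -3/8, 3/16, -15/128, 21/256, -63/1024, …
Sym-product of L_f,L_g gives L₀ (≤ ord 1).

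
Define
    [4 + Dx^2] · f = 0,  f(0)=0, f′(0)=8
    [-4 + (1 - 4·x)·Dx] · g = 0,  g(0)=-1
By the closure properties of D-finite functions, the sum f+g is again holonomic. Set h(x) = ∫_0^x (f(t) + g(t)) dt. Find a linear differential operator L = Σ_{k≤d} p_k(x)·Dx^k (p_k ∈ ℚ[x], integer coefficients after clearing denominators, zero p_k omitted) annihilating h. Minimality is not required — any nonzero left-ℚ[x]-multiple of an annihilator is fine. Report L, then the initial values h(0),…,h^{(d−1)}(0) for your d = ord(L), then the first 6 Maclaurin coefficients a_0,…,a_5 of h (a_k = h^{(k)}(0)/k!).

f: a_k = 0, 8, 0, -16/3, 0, 16/15, …
g: a_k = -1, -4, -16, -64, -256, -1024, …
Sum ⇒ L₀ = lclm(L_f,L_g) in ℚ(x)⟨Dx⟩.
Integrate: L := L₀·Dx.
L = (-400 + 128·x - 256·x^2)·Dx + (36 - 176·x + 192·x^2 - 256·x^3)·Dx^2 + (-100 + 32·x - 64·x^2)·Dx^3 + (9 - 44·x + 48·x^2 - 64·x^3)·Dx^4  (order 4).
h: a_k = 0, -1, 2, -16/3, -52/3, -256/5, …
ICs: h(0) = 0, h′(0) = -1, h′′(0) = 4, h′′′(0) = -32.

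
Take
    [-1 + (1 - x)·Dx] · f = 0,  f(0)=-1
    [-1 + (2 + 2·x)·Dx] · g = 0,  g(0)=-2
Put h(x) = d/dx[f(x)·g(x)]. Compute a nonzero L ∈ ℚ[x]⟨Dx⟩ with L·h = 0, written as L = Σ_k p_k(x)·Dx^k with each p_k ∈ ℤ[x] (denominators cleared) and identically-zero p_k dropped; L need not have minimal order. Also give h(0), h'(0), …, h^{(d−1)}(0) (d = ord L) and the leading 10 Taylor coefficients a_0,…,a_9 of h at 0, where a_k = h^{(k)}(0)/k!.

L = (11 + 18·x + 3·x^2) + (-6 - 2·x + 6·x^2 + 2·x^3)·Dx  (order 1).
h: a_k = 3, 11/2, 69/8, 179/16, 1825/128, 4317/256, 20377/1024, 46147/2048, 837081/32768, 1848025/65536, …
ICs: h(0) = 3.

f: a_k = -1, -1, -1, -1, -1, -1, -1, -1, -1, -1, …
g: a_k = -2, -1, 1/4, -1/8, 5/64, -7/128, 21/512, -33/1024, 429/16384, -715/32768, …
h₀=f·g: eliminate ⇒ L₀, order ≤ 1·1.
h=h₀': d/dx-closure on L₀ ⇒ L.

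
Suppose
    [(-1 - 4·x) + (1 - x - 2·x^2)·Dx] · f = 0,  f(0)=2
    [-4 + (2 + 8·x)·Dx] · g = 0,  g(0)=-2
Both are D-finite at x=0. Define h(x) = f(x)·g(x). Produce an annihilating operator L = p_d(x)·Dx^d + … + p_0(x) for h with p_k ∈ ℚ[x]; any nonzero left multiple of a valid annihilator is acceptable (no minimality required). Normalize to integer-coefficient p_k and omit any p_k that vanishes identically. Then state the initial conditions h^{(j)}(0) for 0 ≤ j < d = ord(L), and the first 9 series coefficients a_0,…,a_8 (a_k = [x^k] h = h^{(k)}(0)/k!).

L = (3 + 6·x + 12·x^2) + (-1 - 3·x + 6·x^2 + 8·x^3)·Dx  (order 1).
h: a_k = -4, -12, -12, -52, -36, -252, 12, -1548, 1908, …
ICs: h(0) = -4.

f: a_k = 2, 2, 6, 10, 22, 42, 86, 170, 342, …
g: a_k = -2, -4, 4, -8, 20, -56, 168, -528, 1716, …
L₀ := L_f ⊗_s L_g (sym. prod.), ord ≤ 1.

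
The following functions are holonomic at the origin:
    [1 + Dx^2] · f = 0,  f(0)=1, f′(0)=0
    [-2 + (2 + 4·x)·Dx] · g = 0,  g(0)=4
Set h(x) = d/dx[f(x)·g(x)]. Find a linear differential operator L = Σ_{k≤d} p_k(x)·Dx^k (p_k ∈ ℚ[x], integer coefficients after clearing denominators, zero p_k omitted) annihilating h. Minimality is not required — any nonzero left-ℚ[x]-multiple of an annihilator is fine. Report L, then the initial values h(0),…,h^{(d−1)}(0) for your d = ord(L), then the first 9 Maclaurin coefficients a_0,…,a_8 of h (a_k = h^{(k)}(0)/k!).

f: a_k = 1, 0, -1/2, 0, 1/24, 0, -1/720, 0, 1/40320, …
g: a_k = 4, 4, -2, 2, -5/2, 7/2, -21/4, 33/4, -429/32, …
Sym-product of L_f,L_g gives L₀ (≤ ord 2).
Derive L from L₀ (diff closure).
L = (2 + 12·x + 16·x^2 + 8·x^3 + 4·x^4) + (1 - 6·x^2 - 4·x^3)·Dx + (1 + 5·x + 9·x^2 + 8·x^3 + 4·x^4)·Dx^2  (order 2).
h: a_k = 4, -8, 0, -16/3, 40/3, -368/15, 2072/45, -27424/315, 5784/35, …
ICs: h(0) = 4, h′(0) = -8.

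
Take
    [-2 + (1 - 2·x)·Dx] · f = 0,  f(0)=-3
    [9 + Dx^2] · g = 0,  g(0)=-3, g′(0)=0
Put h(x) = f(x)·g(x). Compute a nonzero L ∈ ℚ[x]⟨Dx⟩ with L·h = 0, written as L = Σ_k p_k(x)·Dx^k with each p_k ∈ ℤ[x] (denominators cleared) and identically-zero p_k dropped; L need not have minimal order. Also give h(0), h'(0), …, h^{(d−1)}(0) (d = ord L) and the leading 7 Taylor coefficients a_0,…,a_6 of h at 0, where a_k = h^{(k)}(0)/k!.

L = (-9 + 18·x) + 4·Dx + (-1 + 2·x)·Dx^2  (order 2).
h: a_k = 9, 18, -9/2, -9, 99/8, 99/4, 3231/80, …
ICs: h(0) = 9, h′(0) = 18.

f: a_k = -3, -6, -12, -24, -48, -96, -192, …
g: a_k = -3, 0, 27/2, 0, -81/8, 0, 243/80, …
Product ⇒ symmetric product L₀, ord ≤ 2.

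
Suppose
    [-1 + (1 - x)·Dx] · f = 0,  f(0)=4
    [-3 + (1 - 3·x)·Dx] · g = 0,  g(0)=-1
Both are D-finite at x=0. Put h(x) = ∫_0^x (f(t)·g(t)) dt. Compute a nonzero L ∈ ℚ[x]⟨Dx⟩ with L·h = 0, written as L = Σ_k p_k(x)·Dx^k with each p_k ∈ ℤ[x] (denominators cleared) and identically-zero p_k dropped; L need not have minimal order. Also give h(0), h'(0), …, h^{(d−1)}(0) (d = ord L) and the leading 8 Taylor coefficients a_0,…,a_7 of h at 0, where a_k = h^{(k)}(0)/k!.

f: a_k = 4, 4, 4, 4, 4, 4, 4, 4, …
g: a_k = -1, -3, -9, -27, -81, -243, -729, -2187, …
h₀=f·g: eliminate ⇒ L₀, order ≤ 1·1.
∫: right-multiply L₀ by Dx.
L = (-4 + 6·x)·Dx + (1 - 4·x + 3·x^2)·Dx^2  (order 2).
h: a_k = 0, -4, -8, -52/3, -40, -484/5, -728/3, -4372/7, …
ICs: h(0) = 0, h′(0) = -4.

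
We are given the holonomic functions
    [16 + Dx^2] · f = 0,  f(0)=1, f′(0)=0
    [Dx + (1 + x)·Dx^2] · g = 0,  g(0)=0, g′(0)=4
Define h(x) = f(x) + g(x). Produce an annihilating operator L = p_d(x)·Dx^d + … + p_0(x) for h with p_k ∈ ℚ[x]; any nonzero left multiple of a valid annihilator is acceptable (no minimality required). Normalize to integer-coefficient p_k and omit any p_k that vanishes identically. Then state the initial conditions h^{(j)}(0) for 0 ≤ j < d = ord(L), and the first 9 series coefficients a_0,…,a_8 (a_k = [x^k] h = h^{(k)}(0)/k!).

L = (176 + 256·x + 128·x^2)·Dx + (144 + 400·x + 384·x^2 + 128·x^3)·Dx^2 + (11 + 16·x + 8·x^2)·Dx^3 + (9 + 25·x + 24·x^2 + 8·x^3)·Dx^4  (order 4).
h: a_k = 1, 4, -10, 4/3, 29/3, 4/5, -286/45, 4/7, 709/630, …
ICs: h(0) = 1, h′(0) = 4, h′′(0) = -20, h′′′(0) = 8.

f: a_k = 1, 0, -8, 0, 32/3, 0, -256/45, 0, 512/315, …
g: a_k = 0, 4, -2, 4/3, -1, 4/5, -2/3, 4/7, -1/2, …
L₀ := lclm(L_f,L_g); ord L₀ ≤ 2+2.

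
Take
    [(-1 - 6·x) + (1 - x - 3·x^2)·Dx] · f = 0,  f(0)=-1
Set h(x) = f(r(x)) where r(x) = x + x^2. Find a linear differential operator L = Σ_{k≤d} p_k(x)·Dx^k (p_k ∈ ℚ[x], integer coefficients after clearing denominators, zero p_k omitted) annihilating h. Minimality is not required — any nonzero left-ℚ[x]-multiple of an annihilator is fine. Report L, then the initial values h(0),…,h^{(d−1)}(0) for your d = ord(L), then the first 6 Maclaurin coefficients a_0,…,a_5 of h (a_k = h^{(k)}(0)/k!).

L = (1 + 8·x + 18·x^2 + 12·x^3) + (-1 + x + 4·x^2 + 6·x^3 + 3·x^4)·Dx  (order 1).
h: a_k = -1, -1, -5, -15, -44, -137, …
ICs: h(0) = -1.

f: a_k = -1, -1, -4, -7, -19, -40, …
Change of var in L_f (x↦r) gives L₀.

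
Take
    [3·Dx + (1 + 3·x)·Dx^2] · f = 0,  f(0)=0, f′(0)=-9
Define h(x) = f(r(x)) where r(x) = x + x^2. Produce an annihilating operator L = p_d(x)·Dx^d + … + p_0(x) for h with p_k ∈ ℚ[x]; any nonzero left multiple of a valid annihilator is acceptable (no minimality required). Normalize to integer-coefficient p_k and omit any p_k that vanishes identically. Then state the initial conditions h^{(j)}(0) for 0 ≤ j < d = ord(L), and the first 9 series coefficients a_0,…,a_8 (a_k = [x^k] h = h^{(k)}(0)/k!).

L = (1 + 6·x + 6·x^2)·Dx + (1 + 5·x + 9·x^2 + 6·x^3)·Dx^2  (order 2).
h: a_k = 0, -9, 9/2, 0, -27/4, 81/5, -27, 243/7, -243/8, …
ICs: h(0) = 0, h′(0) = -9.

f: a_k = 0, -9, 27/2, -27, 243/4, -729/5, 729/2, -6561/7, 19683/8, …
L₀ from L_f via x↦r, Dx↦r'^{-1}Dx.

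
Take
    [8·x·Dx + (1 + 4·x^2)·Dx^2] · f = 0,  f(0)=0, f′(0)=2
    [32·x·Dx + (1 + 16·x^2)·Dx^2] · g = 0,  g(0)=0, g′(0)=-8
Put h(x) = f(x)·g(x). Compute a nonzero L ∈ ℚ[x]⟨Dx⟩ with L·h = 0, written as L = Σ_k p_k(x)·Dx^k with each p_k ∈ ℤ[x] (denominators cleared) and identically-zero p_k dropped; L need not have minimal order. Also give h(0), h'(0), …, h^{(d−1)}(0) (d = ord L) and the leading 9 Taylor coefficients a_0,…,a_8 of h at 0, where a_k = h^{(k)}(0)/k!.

f: a_k = 0, 2, 0, -8/3, 0, 32/5, 0, -128/7, 0, …
g: a_k = 0, -8, 0, 128/3, 0, -2048/5, 0, 32768/7, 0, …
Product ⇒ symmetric product L₀, ord ≤ 4.
L = (-1536·x - 51200·x^3 - 262144·x^5 + 655360·x^7 + 6291456·x^9)·Dx + (-80 - 6592·x^2 - 92160·x^4 - 229376·x^6 + 2293760·x^8 + 9437184·x^10)·Dx^2 + (-160·x - 4480·x^3 - 30720·x^5 + 69632·x^7 + 1310720·x^9 + 3145728·x^11)·Dx^3 + (-1 - 40·x^2 - 464·x^4 + 29696·x^8 + 163840·x^10 + 262144·x^12)·Dx^4  (order 4).
h: a_k = 0, 0, -16, 0, 320/3, 0, -44288/45, 0, 228352/21, …
ICs: h(0) = 0, h′(0) = 0, h′′(0) = -32, h′′′(0) = 0.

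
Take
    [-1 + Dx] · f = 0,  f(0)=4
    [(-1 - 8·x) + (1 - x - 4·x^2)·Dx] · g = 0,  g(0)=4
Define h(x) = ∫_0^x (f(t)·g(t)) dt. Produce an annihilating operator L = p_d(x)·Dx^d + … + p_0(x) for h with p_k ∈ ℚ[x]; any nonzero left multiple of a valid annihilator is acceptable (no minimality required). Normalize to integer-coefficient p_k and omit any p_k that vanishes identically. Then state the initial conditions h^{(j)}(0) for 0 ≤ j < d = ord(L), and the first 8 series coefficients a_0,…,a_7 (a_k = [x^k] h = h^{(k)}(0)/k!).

L = (2 + 7·x - 4·x^2)·Dx + (-1 + x + 4·x^2)·Dx^2  (order 2).
h: a_k = 0, 16, 16, 104/3, 176/3, 1954/15, 11926/45, 26971/45, …
ICs: h(0) = 0, h′(0) = 16.

f: a_k = 4, 4, 2, 2/3, 1/6, 1/30, 1/180, 1/1260, …
g: a_k = 4, 4, 20, 36, 116, 260, 724, 1764, …
f·g: L₀ = L_f ⊗_s L_g, ord ≤ 1·1.
h=∫h₀ ⇒ L = L₀·Dx.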